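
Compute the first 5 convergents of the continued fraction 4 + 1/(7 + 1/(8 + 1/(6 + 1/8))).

Using the convergent recurrence p_i = a_i*p_{i-1} + p_{i-2}, q_i = a_i*q_{i-1} + q_{i-2} with p_{-2}=0, p_{-1}=1, q_{-2}=1, q_{-1}=0:
  i=0: a_0=4, p_0 = 4*1 + 0 = 4, q_0 = 4*0 + 1 = 1.
  i=1: a_1=7, p_1 = 7*4 + 1 = 29, q_1 = 7*1 + 0 = 7.
  i=2: a_2=8, p_2 = 8*29 + 4 = 236, q_2 = 8*7 + 1 = 57.
  i=3: a_3=6, p_3 = 6*236 + 29 = 1445, q_3 = 6*57 + 7 = 349.
  i=4: a_4=8, p_4 = 8*1445 + 236 = 11796, q_4 = 8*349 + 57 = 2849.

4/1, 29/7, 236/57, 1445/349, 11796/2849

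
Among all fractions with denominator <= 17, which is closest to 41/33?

Expand x = 41/33 as a continued fraction with the Euclidean algorithm:
  41 = 1*33 + 8, so a_0 = 1.
  33 = 4*8 + 1, so a_1 = 4.
  8 = 8*1 + 0, so a_2 = 8.
so x = [1; 4, 8].
Convergents (p_i = a_i*p_{i-1} + p_{i-2}, q_i = a_i*q_{i-1} + q_{i-2} with p_{-2}=0, p_{-1}=1, q_{-2}=1, q_{-1}=0), until the denominator exceeds 17:
  i=0: a_0=1, p_0 = 1*1 + 0 = 1, q_0 = 1*0 + 1 = 1.
  i=1: a_1=4, p_1 = 4*1 + 1 = 5, q_1 = 4*1 + 0 = 4.
  i=2: a_2=8, p_2 = 8*5 + 1 = 41, q_2 = 8*4 + 1 = 33.
q_2 = 33 > 17, so the last convergent with denominator <= 17 is p_1/q_1 = 5/4.
The closest fraction with denominator <= 17 is either p_1/q_1 or the intermediate fraction (k*p_1 + p_0)/(k*q_1 + q_0) with the largest k >= 1 whose denominator stays <= 17; these approach x as k grows, and every other convergent or intermediate fraction in range is farther away.
Largest k: floor((17 - q_0)/q_1) = floor((17 - 1)/4) = 4.
That gives (4*5 + 1)/(4*4 + 1) = 21/17.
Compare the errors: |x - 5/4| = |41*4 - 5*33|/(33*4) = 1/132, and |x - 21/17| = |41*17 - 21*33|/(33*17) = 4/561.
Cross-multiplying, 4*132 = 528 < 561 = 1*561, so 4/561 is smaller: the intermediate fraction 21/17 is closer to x than 5/4.

21/17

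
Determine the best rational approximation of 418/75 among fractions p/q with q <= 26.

Expand x = 418/75 as a continued fraction with the Euclidean algorithm:
  418 = 5*75 + 43, so a_0 = 5.
  75 = 1*43 + 32, so a_1 = 1.
  43 = 1*32 + 11, so a_2 = 1.
  32 = 2*11 + 10, so a_3 = 2.
  11 = 1*10 + 1, so a_4 = 1.
  10 = 10*1 + 0, so a_5 = 10.
so x = [5; 1, 1, 2, 1, 10].
Convergents (p_i = a_i*p_{i-1} + p_{i-2}, q_i = a_i*q_{i-1} + q_{i-2} with p_{-2}=0, p_{-1}=1, q_{-2}=1, q_{-1}=0), until the denominator exceeds 26:
  i=0: a_0=5, p_0 = 5*1 + 0 = 5, q_0 = 5*0 + 1 = 1.
  i=1: a_1=1, p_1 = 1*5 + 1 = 6, q_1 = 1*1 + 0 = 1.
  i=2: a_2=1, p_2 = 1*6 + 5 = 11, q_2 = 1*1 + 1 = 2.
  i=3: a_3=2, p_3 = 2*11 + 6 = 28, q_3 = 2*2 + 1 = 5.
  i=4: a_4=1, p_4 = 1*28 + 11 = 39, q_4 = 1*5 + 2 = 7.
  i=5: a_5=10, p_5 = 10*39 + 28 = 418, q_5 = 10*7 + 5 = 75.
q_5 = 75 > 26, so the last convergent with denominator <= 26 is p_4/q_4 = 39/7.
The closest fraction with denominator <= 26 is either p_4/q_4 or the intermediate fraction (k*p_4 + p_3)/(k*q_4 + q_3) with the largest k >= 1 whose denominator stays <= 26; these approach x as k grows, and every other convergent or intermediate fraction in range is farther away.
Largest k: floor((26 - q_3)/q_4) = floor((26 - 5)/7) = 3.
That gives (3*39 + 28)/(3*7 + 5) = 145/26.
Compare the errors: |x - 39/7| = |418*7 - 39*75|/(75*7) = 1/525, and |x - 145/26| = |418*26 - 145*75|/(75*26) = 7/1950.
Cross-multiplying, 1*1950 = 1950 < 3675 = 7*525, so 1/525 is smaller: the convergent 39/7 is closer to x than 145/26.

39/7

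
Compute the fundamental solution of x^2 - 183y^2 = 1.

First expand sqrt(183) as a continued fraction. With x_i = (sqrt(183) + m_i)/d_i and (m_0, d_0) = (0, 1): a_0 = floor(sqrt(183)) = 13, since 13^2 = 169 <= 183 < 196 = 14^2.
Iterate m_{i+1} = d_i*a_i - m_i, d_{i+1} = (183 - m_{i+1}^2)/d_i, a_{i+1} = floor((a_0 + m_{i+1})/d_{i+1}):
  m_1 = 1*13 - 0 = 13, d_1 = (183 - 13^2)/1 = 14/1 = 14, a_1 = floor((13 + 13)/14) = 1.
  m_2 = 14*1 - 13 = 1, d_2 = (183 - 1^2)/14 = 182/14 = 13, a_2 = floor((13 + 1)/13) = 1.
  m_3 = 13*1 - 1 = 12, d_3 = (183 - 12^2)/13 = 39/13 = 3, a_3 = floor((13 + 12)/3) = 8.
  m_4 = 3*8 - 12 = 12, d_4 = (183 - 12^2)/3 = 39/3 = 13, a_4 = floor((13 + 12)/13) = 1.
  m_5 = 13*1 - 12 = 1, d_5 = (183 - 1^2)/13 = 182/13 = 14, a_5 = floor((13 + 1)/14) = 1.
  m_6 = 14*1 - 1 = 13, d_6 = (183 - 13^2)/14 = 14/14 = 1, a_6 = floor((13 + 13)/1) = 26.
  m_7 = 1*26 - 13 = 13, d_7 = (183 - 13^2)/1 = 14/1 = 14: (m_7, d_7) = (m_1, d_1) = (13, 14), so from here the quotients repeat a_1, ..., a_6; the period length is 6.
So sqrt(183) = [13; (1, 1, 8, 1, 1, 26)] with period length k = 6.
k is even, so the fundamental solution of x^2 - 183y^2 = 1 is (p_{k-1}, q_{k-1}) = (p_5, q_5); compute convergents through index 5.
Convergents (p_i = a_i*p_{i-1} + p_{i-2}, q_i = a_i*q_{i-1} + q_{i-2} with p_{-2}=0, p_{-1}=1, q_{-2}=1, q_{-1}=0):
  i=0: a_0=13, p_0 = 13*1 + 0 = 13, q_0 = 13*0 + 1 = 1.
  i=1: a_1=1, p_1 = 1*13 + 1 = 14, q_1 = 1*1 + 0 = 1.
  i=2: a_2=1, p_2 = 1*14 + 13 = 27, q_2 = 1*1 + 1 = 2.
  i=3: a_3=8, p_3 = 8*27 + 14 = 230, q_3 = 8*2 + 1 = 17.
  i=4: a_4=1, p_4 = 1*230 + 27 = 257, q_4 = 1*17 + 2 = 19.
  i=5: a_5=1, p_5 = 1*257 + 230 = 487, q_5 = 1*19 + 17 = 36.
Check: 487^2 - 183*36^2 = 237169 - 237168 = 1, so (x, y) = (487, 36) solves the equation, and by the theorem it is the least positive solution.

(x, y) = (487, 36)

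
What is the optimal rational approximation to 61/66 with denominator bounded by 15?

Expand x = 61/66 as a continued fraction with the Euclidean algorithm:
  61 = 0*66 + 61, so a_0 = 0.
  66 = 1*61 + 5, so a_1 = 1.
  61 = 12*5 + 1, so a_2 = 12.
  5 = 5*1 + 0, so a_3 = 5.
so x = [0; 1, 12, 5].
Convergents (p_i = a_i*p_{i-1} + p_{i-2}, q_i = a_i*q_{i-1} + q_{i-2} with p_{-2}=0, p_{-1}=1, q_{-2}=1, q_{-1}=0), until the denominator exceeds 15:
  i=0: a_0=0, p_0 = 0*1 + 0 = 0, q_0 = 0*0 + 1 = 1.
  i=1: a_1=1, p_1 = 1*0 + 1 = 1, q_1 = 1*1 + 0 = 1.
  i=2: a_2=12, p_2 = 12*1 + 0 = 12, q_2 = 12*1 + 1 = 13.
  i=3: a_3=5, p_3 = 5*12 + 1 = 61, q_3 = 5*13 + 1 = 66.
q_3 = 66 > 15, so the last convergent with denominator <= 15 is p_2/q_2 = 12/13.
The closest fraction with denominator <= 15 is either p_2/q_2 or the intermediate fraction (k*p_2 + p_1)/(k*q_2 + q_1) with the largest k >= 1 whose denominator stays <= 15; these approach x as k grows, and every other convergent or intermediate fraction in range is farther away.
Largest k: floor((15 - q_1)/q_2) = floor((15 - 1)/13) = 1.
That gives (1*12 + 1)/(1*13 + 1) = 13/14.
Compare the errors: |x - 12/13| = |61*13 - 12*66|/(66*13) = 1/858, and |x - 13/14| = |61*14 - 13*66|/(66*14) = 4/924.
Cross-multiplying, 1*924 = 924 < 3432 = 4*858, so 1/858 is smaller: the convergent 12/13 is closer to x than 13/14.

12/13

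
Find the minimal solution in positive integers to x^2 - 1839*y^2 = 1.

(x, y) = (26133415, 609404)

First expand sqrt(1839) as a continued fraction. With x_i = (sqrt(1839) + m_i)/d_i and (m_0, d_0) = (0, 1): a_0 = floor(sqrt(1839)) = 42, since 42^2 = 1764 <= 1839 < 1849 = 43^2.
Iterate m_{i+1} = d_i*a_i - m_i, d_{i+1} = (1839 - m_{i+1}^2)/d_i, a_{i+1} = floor((a_0 + m_{i+1})/d_{i+1}):
  m_1 = 1*42 - 0 = 42, d_1 = (1839 - 42^2)/1 = 75/1 = 75, a_1 = floor((42 + 42)/75) = 1.
  m_2 = 75*1 - 42 = 33, d_2 = (1839 - 33^2)/75 = 750/75 = 10, a_2 = floor((42 + 33)/10) = 7.
  m_3 = 10*7 - 33 = 37, d_3 = (1839 - 37^2)/10 = 470/10 = 47, a_3 = floor((42 + 37)/47) = 1.
  m_4 = 47*1 - 37 = 10, d_4 = (1839 - 10^2)/47 = 1739/47 = 37, a_4 = floor((42 + 10)/37) = 1.
  m_5 = 37*1 - 10 = 27, d_5 = (1839 - 27^2)/37 = 1110/37 = 30, a_5 = floor((42 + 27)/30) = 2.
  m_6 = 30*2 - 27 = 33, d_6 = (1839 - 33^2)/30 = 750/30 = 25, a_6 = floor((42 + 33)/25) = 3.
  m_7 = 25*3 - 33 = 42, d_7 = (1839 - 42^2)/25 = 75/25 = 3, a_7 = floor((42 + 42)/3) = 28.
  m_8 = 3*28 - 42 = 42, d_8 = (1839 - 42^2)/3 = 75/3 = 25, a_8 = floor((42 + 42)/25) = 3.
  m_9 = 25*3 - 42 = 33, d_9 = (1839 - 33^2)/25 = 750/25 = 30, a_9 = floor((42 + 33)/30) = 2.
  m_10 = 30*2 - 33 = 27, d_10 = (1839 - 27^2)/30 = 1110/30 = 37, a_10 = floor((42 + 27)/37) = 1.
  m_11 = 37*1 - 27 = 10, d_11 = (1839 - 10^2)/37 = 1739/37 = 47, a_11 = floor((42 + 10)/47) = 1.
  m_12 = 47*1 - 10 = 37, d_12 = (1839 - 37^2)/47 = 470/47 = 10, a_12 = floor((42 + 37)/10) = 7.
  m_13 = 10*7 - 37 = 33, d_13 = (1839 - 33^2)/10 = 750/10 = 75, a_13 = floor((42 + 33)/75) = 1.
  m_14 = 75*1 - 33 = 42, d_14 = (1839 - 42^2)/75 = 75/75 = 1, a_14 = floor((42 + 42)/1) = 84.
  m_15 = 1*84 - 42 = 42, d_15 = (1839 - 42^2)/1 = 75/1 = 75: (m_15, d_15) = (m_1, d_1) = (42, 75), so from here the quotients repeat a_1, ..., a_14; the period length is 14.
So sqrt(1839) = [42; (1, 7, 1, 1, 2, 3, 28, 3, 2, 1, 1, 7, 1, 84)] with period length k = 14.
k is even, so the fundamental solution of x^2 - 1839y^2 = 1 is (p_{k-1}, q_{k-1}) = (p_13, q_13); compute convergents through index 13.
Convergents (p_i = a_i*p_{i-1} + p_{i-2}, q_i = a_i*q_{i-1} + q_{i-2} with p_{-2}=0, p_{-1}=1, q_{-2}=1, q_{-1}=0):
  i=0: a_0=42, p_0 = 42*1 + 0 = 42, q_0 = 42*0 + 1 = 1.
  i=1: a_1=1, p_1 = 1*42 + 1 = 43, q_1 = 1*1 + 0 = 1.
  i=2: a_2=7, p_2 = 7*43 + 42 = 343, q_2 = 7*1 + 1 = 8.
  i=3: a_3=1, p_3 = 1*343 + 43 = 386, q_3 = 1*8 + 1 = 9.
  i=4: a_4=1, p_4 = 1*386 + 343 = 729, q_4 = 1*9 + 8 = 17.
  i=5: a_5=2, p_5 = 2*729 + 386 = 1844, q_5 = 2*17 + 9 = 43.
  i=6: a_6=3, p_6 = 3*1844 + 729 = 6261, q_6 = 3*43 + 17 = 146.
  i=7: a_7=28, p_7 = 28*6261 + 1844 = 177152, q_7 = 28*146 + 43 = 4131.
  i=8: a_8=3, p_8 = 3*177152 + 6261 = 537717, q_8 = 3*4131 + 146 = 12539.
  i=9: a_9=2, p_9 = 2*537717 + 177152 = 1252586, q_9 = 2*12539 + 4131 = 29209.
  i=10: a_10=1, p_10 = 1*1252586 + 537717 = 1790303, q_10 = 1*29209 + 12539 = 41748.
  i=11: a_11=1, p_11 = 1*1790303 + 1252586 = 3042889, q_11 = 1*41748 + 29209 = 70957.
  i=12: a_12=7, p_12 = 7*3042889 + 1790303 = 23090526, q_12 = 7*70957 + 41748 = 538447.
  i=13: a_13=1, p_13 = 1*23090526 + 3042889 = 26133415, q_13 = 1*538447 + 70957 = 609404.
Check: 26133415^2 - 1839*609404^2 = 682955379562225 - 682955379562224 = 1, so (x, y) = (26133415, 609404) solves the equation, and by the theorem it is the least positive solution.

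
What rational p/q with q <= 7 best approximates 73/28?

13/5

Expand x = 73/28 as a continued fraction with the Euclidean algorithm:
  73 = 2*28 + 17, so a_0 = 2.
  28 = 1*17 + 11, so a_1 = 1.
  17 = 1*11 + 6, so a_2 = 1.
  11 = 1*6 + 5, so a_3 = 1.
  6 = 1*5 + 1, so a_4 = 1.
  5 = 5*1 + 0, so a_5 = 5.
so x = [2; 1, 1, 1, 1, 5].
Convergents (p_i = a_i*p_{i-1} + p_{i-2}, q_i = a_i*q_{i-1} + q_{i-2} with p_{-2}=0, p_{-1}=1, q_{-2}=1, q_{-1}=0), until the denominator exceeds 7:
  i=0: a_0=2, p_0 = 2*1 + 0 = 2, q_0 = 2*0 + 1 = 1.
  i=1: a_1=1, p_1 = 1*2 + 1 = 3, q_1 = 1*1 + 0 = 1.
  i=2: a_2=1, p_2 = 1*3 + 2 = 5, q_2 = 1*1 + 1 = 2.
  i=3: a_3=1, p_3 = 1*5 + 3 = 8, q_3 = 1*2 + 1 = 3.
  i=4: a_4=1, p_4 = 1*8 + 5 = 13, q_4 = 1*3 + 2 = 5.
  i=5: a_5=5, p_5 = 5*13 + 8 = 73, q_5 = 5*5 + 3 = 28.
q_5 = 28 > 7, so the last convergent with denominator <= 7 is p_4/q_4 = 13/5.
The closest fraction with denominator <= 7 is either p_4/q_4 or the intermediate fraction (k*p_4 + p_3)/(k*q_4 + q_3) with the largest k >= 1 whose denominator stays <= 7; these approach x as k grows, and every other convergent or intermediate fraction in range is farther away.
Largest k: floor((7 - q_3)/q_4) = floor((7 - 3)/5) = 0.
Since k = 0, no intermediate fraction beyond p_4/q_4 has denominator <= 7, so the convergent 13/5 is the closest (its error is |73*5 - 13*28|/(28*5) = 1/140).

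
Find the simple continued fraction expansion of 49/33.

Run the Euclidean algorithm on 49 and 33; the successive quotients are the partial quotients a_0, a_1, ... (each step inverts the fractional part left over by the previous one):
  49 = 1*33 + 16, so a_0 = 1.
  33 = 2*16 + 1, so a_1 = 2.
  16 = 16*1 + 0, so a_2 = 16.
The remainder reaches 0 after 3 divisions, so the expansion has 3 partial quotients, read off in order.

[1; 2, 16]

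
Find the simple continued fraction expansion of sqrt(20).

Write x_i = (sqrt(20) + m_i)/d_i with (m_0, d_0) = (0, 1). a_0 = floor(sqrt(20)) = 4, since 4^2 = 16 <= 20 < 25 = 5^2.
Iterate m_{i+1} = d_i*a_i - m_i, d_{i+1} = (20 - m_{i+1}^2)/d_i, a_{i+1} = floor((a_0 + m_{i+1})/d_{i+1}):
  m_1 = 1*4 - 0 = 4, d_1 = (20 - 4^2)/1 = 4/1 = 4, a_1 = floor((4 + 4)/4) = 2.
  m_2 = 4*2 - 4 = 4, d_2 = (20 - 4^2)/4 = 4/4 = 1, a_2 = floor((4 + 4)/1) = 8.
  m_3 = 1*8 - 4 = 4, d_3 = (20 - 4^2)/1 = 4/1 = 4: (m_3, d_3) = (m_1, d_1) = (4, 4), so from here the quotients repeat a_1, a_2; the period length is 2.
Hence the expansion of sqrt(20) is a_0 = 4 followed by the repeating block 2, 8 (period 2).

[4; (2, 8)]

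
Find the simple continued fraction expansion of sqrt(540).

[23; (4, 4, 1, 10, 1, 4, 4, 46)]

Write x_i = (sqrt(540) + m_i)/d_i with (m_0, d_0) = (0, 1). a_0 = floor(sqrt(540)) = 23, since 23^2 = 529 <= 540 < 576 = 24^2.
Iterate m_{i+1} = d_i*a_i - m_i, d_{i+1} = (540 - m_{i+1}^2)/d_i, a_{i+1} = floor((a_0 + m_{i+1})/d_{i+1}):
  m_1 = 1*23 - 0 = 23, d_1 = (540 - 23^2)/1 = 11/1 = 11, a_1 = floor((23 + 23)/11) = 4.
  m_2 = 11*4 - 23 = 21, d_2 = (540 - 21^2)/11 = 99/11 = 9, a_2 = floor((23 + 21)/9) = 4.
  m_3 = 9*4 - 21 = 15, d_3 = (540 - 15^2)/9 = 315/9 = 35, a_3 = floor((23 + 15)/35) = 1.
  m_4 = 35*1 - 15 = 20, d_4 = (540 - 20^2)/35 = 140/35 = 4, a_4 = floor((23 + 20)/4) = 10.
  m_5 = 4*10 - 20 = 20, d_5 = (540 - 20^2)/4 = 140/4 = 35, a_5 = floor((23 + 20)/35) = 1.
  m_6 = 35*1 - 20 = 15, d_6 = (540 - 15^2)/35 = 315/35 = 9, a_6 = floor((23 + 15)/9) = 4.
  m_7 = 9*4 - 15 = 21, d_7 = (540 - 21^2)/9 = 99/9 = 11, a_7 = floor((23 + 21)/11) = 4.
  m_8 = 11*4 - 21 = 23, d_8 = (540 - 23^2)/11 = 11/11 = 1, a_8 = floor((23 + 23)/1) = 46.
  m_9 = 1*46 - 23 = 23, d_9 = (540 - 23^2)/1 = 11/1 = 11: (m_9, d_9) = (m_1, d_1) = (23, 11), so from here the quotients repeat a_1, ..., a_8; the period length is 8.
Hence the expansion of sqrt(540) is a_0 = 23 followed by the repeating block 4, 4, 1, 10, 1, 4, 4, 46 (period 8).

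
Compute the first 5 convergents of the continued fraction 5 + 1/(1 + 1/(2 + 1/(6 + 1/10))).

Using the convergent recurrence p_i = a_i*p_{i-1} + p_{i-2}, q_i = a_i*q_{i-1} + q_{i-2} with p_{-2}=0, p_{-1}=1, q_{-2}=1, q_{-1}=0:
  i=0: a_0=5, p_0 = 5*1 + 0 = 5, q_0 = 5*0 + 1 = 1.
  i=1: a_1=1, p_1 = 1*5 + 1 = 6, q_1 = 1*1 + 0 = 1.
  i=2: a_2=2, p_2 = 2*6 + 5 = 17, q_2 = 2*1 + 1 = 3.
  i=3: a_3=6, p_3 = 6*17 + 6 = 108, q_3 = 6*3 + 1 = 19.
  i=4: a_4=10, p_4 = 10*108 + 17 = 1097, q_4 = 10*19 + 3 = 193.

5/1, 6/1, 17/3, 108/19, 1097/193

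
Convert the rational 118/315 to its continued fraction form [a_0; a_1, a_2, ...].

Run the Euclidean algorithm on 118 and 315; the successive quotients are the partial quotients a_0, a_1, ... (each step inverts the fractional part left over by the previous one):
  118 = 0*315 + 118, so a_0 = 0.
  315 = 2*118 + 79, so a_1 = 2.
  118 = 1*79 + 39, so a_2 = 1.
  79 = 2*39 + 1, so a_3 = 2.
  39 = 39*1 + 0, so a_4 = 39.
The remainder reaches 0 after 5 divisions, so the expansion has 5 partial quotients, read off in order.

[0; 2, 1, 2, 39]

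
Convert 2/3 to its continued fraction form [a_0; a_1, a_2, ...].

[0; 1, 2]

Run the Euclidean algorithm on 2 and 3; the successive quotients are the partial quotients a_0, a_1, ... (each step inverts the fractional part left over by the previous one):
  2 = 0*3 + 2, so a_0 = 0.
  3 = 1*2 + 1, so a_1 = 1.
  2 = 2*1 + 0, so a_2 = 2.
The remainder reaches 0 after 3 divisions, so the expansion has 3 partial quotients, read off in order.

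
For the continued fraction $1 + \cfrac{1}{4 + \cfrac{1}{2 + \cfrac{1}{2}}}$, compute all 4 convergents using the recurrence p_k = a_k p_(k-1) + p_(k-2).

Using the convergent recurrence p_i = a_i*p_{i-1} + p_{i-2}, q_i = a_i*q_{i-1} + q_{i-2} with p_{-2}=0, p_{-1}=1, q_{-2}=1, q_{-1}=0:
  i=0: a_0=1, p_0 = 1*1 + 0 = 1, q_0 = 1*0 + 1 = 1.
  i=1: a_1=4, p_1 = 4*1 + 1 = 5, q_1 = 4*1 + 0 = 4.
  i=2: a_2=2, p_2 = 2*5 + 1 = 11, q_2 = 2*4 + 1 = 9.
  i=3: a_3=2, p_3 = 2*11 + 5 = 27, q_3 = 2*9 + 4 = 22.

1/1, 5/4, 11/9, 27/22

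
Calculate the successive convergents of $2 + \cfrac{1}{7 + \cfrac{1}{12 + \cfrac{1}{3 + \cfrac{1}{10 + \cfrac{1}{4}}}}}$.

2/1, 15/7, 182/85, 561/262, 5792/2705, 23729/11082

Using the convergent recurrence p_i = a_i*p_{i-1} + p_{i-2}, q_i = a_i*q_{i-1} + q_{i-2} with p_{-2}=0, p_{-1}=1, q_{-2}=1, q_{-1}=0:
  i=0: a_0=2, p_0 = 2*1 + 0 = 2, q_0 = 2*0 + 1 = 1.
  i=1: a_1=7, p_1 = 7*2 + 1 = 15, q_1 = 7*1 + 0 = 7.
  i=2: a_2=12, p_2 = 12*15 + 2 = 182, q_2 = 12*7 + 1 = 85.
  i=3: a_3=3, p_3 = 3*182 + 15 = 561, q_3 = 3*85 + 7 = 262.
  i=4: a_4=10, p_4 = 10*561 + 182 = 5792, q_4 = 10*262 + 85 = 2705.
  i=5: a_5=4, p_5 = 4*5792 + 561 = 23729, q_5 = 4*2705 + 262 = 11082.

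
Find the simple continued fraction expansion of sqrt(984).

[31; (2, 1, 2, 2, 7, 2, 2, 1, 2, 62)]

Write x_i = (sqrt(984) + m_i)/d_i with (m_0, d_0) = (0, 1). a_0 = floor(sqrt(984)) = 31, since 31^2 = 961 <= 984 < 1024 = 32^2.
Iterate m_{i+1} = d_i*a_i - m_i, d_{i+1} = (984 - m_{i+1}^2)/d_i, a_{i+1} = floor((a_0 + m_{i+1})/d_{i+1}):
  m_1 = 1*31 - 0 = 31, d_1 = (984 - 31^2)/1 = 23/1 = 23, a_1 = floor((31 + 31)/23) = 2.
  m_2 = 23*2 - 31 = 15, d_2 = (984 - 15^2)/23 = 759/23 = 33, a_2 = floor((31 + 15)/33) = 1.
  m_3 = 33*1 - 15 = 18, d_3 = (984 - 18^2)/33 = 660/33 = 20, a_3 = floor((31 + 18)/20) = 2.
  m_4 = 20*2 - 18 = 22, d_4 = (984 - 22^2)/20 = 500/20 = 25, a_4 = floor((31 + 22)/25) = 2.
  m_5 = 25*2 - 22 = 28, d_5 = (984 - 28^2)/25 = 200/25 = 8, a_5 = floor((31 + 28)/8) = 7.
  m_6 = 8*7 - 28 = 28, d_6 = (984 - 28^2)/8 = 200/8 = 25, a_6 = floor((31 + 28)/25) = 2.
  m_7 = 25*2 - 28 = 22, d_7 = (984 - 22^2)/25 = 500/25 = 20, a_7 = floor((31 + 22)/20) = 2.
  m_8 = 20*2 - 22 = 18, d_8 = (984 - 18^2)/20 = 660/20 = 33, a_8 = floor((31 + 18)/33) = 1.
  m_9 = 33*1 - 18 = 15, d_9 = (984 - 15^2)/33 = 759/33 = 23, a_9 = floor((31 + 15)/23) = 2.
  m_10 = 23*2 - 15 = 31, d_10 = (984 - 31^2)/23 = 23/23 = 1, a_10 = floor((31 + 31)/1) = 62.
  m_11 = 1*62 - 31 = 31, d_11 = (984 - 31^2)/1 = 23/1 = 23: (m_11, d_11) = (m_1, d_1) = (31, 23), so from here the quotients repeat a_1, ..., a_10; the period length is 10.
Hence the expansion of sqrt(984) is a_0 = 31 followed by the repeating block 2, 1, 2, 2, 7, 2, 2, 1, 2, 62 (period 10).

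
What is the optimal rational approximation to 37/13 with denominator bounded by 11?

Expand x = 37/13 as a continued fraction with the Euclidean algorithm:
  37 = 2*13 + 11, so a_0 = 2.
  13 = 1*11 + 2, so a_1 = 1.
  11 = 5*2 + 1, so a_2 = 5.
  2 = 2*1 + 0, so a_3 = 2.
so x = [2; 1, 5, 2].
Convergents (p_i = a_i*p_{i-1} + p_{i-2}, q_i = a_i*q_{i-1} + q_{i-2} with p_{-2}=0, p_{-1}=1, q_{-2}=1, q_{-1}=0), until the denominator exceeds 11:
  i=0: a_0=2, p_0 = 2*1 + 0 = 2, q_0 = 2*0 + 1 = 1.
  i=1: a_1=1, p_1 = 1*2 + 1 = 3, q_1 = 1*1 + 0 = 1.
  i=2: a_2=5, p_2 = 5*3 + 2 = 17, q_2 = 5*1 + 1 = 6.
  i=3: a_3=2, p_3 = 2*17 + 3 = 37, q_3 = 2*6 + 1 = 13.
q_3 = 13 > 11, so the last convergent with denominator <= 11 is p_2/q_2 = 17/6.
The closest fraction with denominator <= 11 is either p_2/q_2 or the intermediate fraction (k*p_2 + p_1)/(k*q_2 + q_1) with the largest k >= 1 whose denominator stays <= 11; these approach x as k grows, and every other convergent or intermediate fraction in range is farther away.
Largest k: floor((11 - q_1)/q_2) = floor((11 - 1)/6) = 1.
That gives (1*17 + 3)/(1*6 + 1) = 20/7.
Compare the errors: |x - 17/6| = |37*6 - 17*13|/(13*6) = 1/78, and |x - 20/7| = |37*7 - 20*13|/(13*7) = 1/91.
Cross-multiplying, 1*78 = 78 < 91 = 1*91, so 1/91 is smaller: the intermediate fraction 20/7 is closer to x than 17/6.

20/7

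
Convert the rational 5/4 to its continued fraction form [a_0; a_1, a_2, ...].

[1; 4]

Run the Euclidean algorithm on 5 and 4; the successive quotients are the partial quotients a_0, a_1, ... (each step inverts the fractional part left over by the previous one):
  5 = 1*4 + 1, so a_0 = 1.
  4 = 4*1 + 0, so a_1 = 4.
The remainder reaches 0 after 2 divisions, so the expansion has 2 partial quotients, read off in order.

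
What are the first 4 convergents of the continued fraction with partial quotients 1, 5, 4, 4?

1/1, 6/5, 25/21, 106/89

Using the convergent recurrence p_i = a_i*p_{i-1} + p_{i-2}, q_i = a_i*q_{i-1} + q_{i-2} with p_{-2}=0, p_{-1}=1, q_{-2}=1, q_{-1}=0:
  i=0: a_0=1, p_0 = 1*1 + 0 = 1, q_0 = 1*0 + 1 = 1.
  i=1: a_1=5, p_1 = 5*1 + 1 = 6, q_1 = 5*1 + 0 = 5.
  i=2: a_2=4, p_2 = 4*6 + 1 = 25, q_2 = 4*5 + 1 = 21.
  i=3: a_3=4, p_3 = 4*25 + 6 = 106, q_3 = 4*21 + 5 = 89.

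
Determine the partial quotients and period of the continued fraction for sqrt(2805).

[52; (1, 25, 2, 25, 1, 104)]

Write x_i = (sqrt(2805) + m_i)/d_i with (m_0, d_0) = (0, 1). a_0 = floor(sqrt(2805)) = 52, since 52^2 = 2704 <= 2805 < 2809 = 53^2.
Iterate m_{i+1} = d_i*a_i - m_i, d_{i+1} = (2805 - m_{i+1}^2)/d_i, a_{i+1} = floor((a_0 + m_{i+1})/d_{i+1}):
  m_1 = 1*52 - 0 = 52, d_1 = (2805 - 52^2)/1 = 101/1 = 101, a_1 = floor((52 + 52)/101) = 1.
  m_2 = 101*1 - 52 = 49, d_2 = (2805 - 49^2)/101 = 404/101 = 4, a_2 = floor((52 + 49)/4) = 25.
  m_3 = 4*25 - 49 = 51, d_3 = (2805 - 51^2)/4 = 204/4 = 51, a_3 = floor((52 + 51)/51) = 2.
  m_4 = 51*2 - 51 = 51, d_4 = (2805 - 51^2)/51 = 204/51 = 4, a_4 = floor((52 + 51)/4) = 25.
  m_5 = 4*25 - 51 = 49, d_5 = (2805 - 49^2)/4 = 404/4 = 101, a_5 = floor((52 + 49)/101) = 1.
  m_6 = 101*1 - 49 = 52, d_6 = (2805 - 52^2)/101 = 101/101 = 1, a_6 = floor((52 + 52)/1) = 104.
  m_7 = 1*104 - 52 = 52, d_7 = (2805 - 52^2)/1 = 101/1 = 101: (m_7, d_7) = (m_1, d_1) = (52, 101), so from here the quotients repeat a_1, ..., a_6; the period length is 6.
Hence the expansion of sqrt(2805) is a_0 = 52 followed by the repeating block 1, 25, 2, 25, 1, 104 (period 6).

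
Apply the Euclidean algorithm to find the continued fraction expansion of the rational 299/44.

[6; 1, 3, 1, 8]

Run the Euclidean algorithm on 299 and 44; the successive quotients are the partial quotients a_0, a_1, ... (each step inverts the fractional part left over by the previous one):
  299 = 6*44 + 35, so a_0 = 6.
  44 = 1*35 + 9, so a_1 = 1.
  35 = 3*9 + 8, so a_2 = 3.
  9 = 1*8 + 1, so a_3 = 1.
  8 = 8*1 + 0, so a_4 = 8.
The remainder reaches 0 after 5 divisions, so the expansion has 5 partial quotients, read off in order.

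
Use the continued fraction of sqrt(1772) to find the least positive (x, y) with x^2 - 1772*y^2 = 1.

First expand sqrt(1772) as a continued fraction. With x_i = (sqrt(1772) + m_i)/d_i and (m_0, d_0) = (0, 1): a_0 = floor(sqrt(1772)) = 42, since 42^2 = 1764 <= 1772 < 1849 = 43^2.
Iterate m_{i+1} = d_i*a_i - m_i, d_{i+1} = (1772 - m_{i+1}^2)/d_i, a_{i+1} = floor((a_0 + m_{i+1})/d_{i+1}):
  m_1 = 1*42 - 0 = 42, d_1 = (1772 - 42^2)/1 = 8/1 = 8, a_1 = floor((42 + 42)/8) = 10.
  m_2 = 8*10 - 42 = 38, d_2 = (1772 - 38^2)/8 = 328/8 = 41, a_2 = floor((42 + 38)/41) = 1.
  m_3 = 41*1 - 38 = 3, d_3 = (1772 - 3^2)/41 = 1763/41 = 43, a_3 = floor((42 + 3)/43) = 1.
  m_4 = 43*1 - 3 = 40, d_4 = (1772 - 40^2)/43 = 172/43 = 4, a_4 = floor((42 + 40)/4) = 20.
  m_5 = 4*20 - 40 = 40, d_5 = (1772 - 40^2)/4 = 172/4 = 43, a_5 = floor((42 + 40)/43) = 1.
  m_6 = 43*1 - 40 = 3, d_6 = (1772 - 3^2)/43 = 1763/43 = 41, a_6 = floor((42 + 3)/41) = 1.
  m_7 = 41*1 - 3 = 38, d_7 = (1772 - 38^2)/41 = 328/41 = 8, a_7 = floor((42 + 38)/8) = 10.
  m_8 = 8*10 - 38 = 42, d_8 = (1772 - 42^2)/8 = 8/8 = 1, a_8 = floor((42 + 42)/1) = 84.
  m_9 = 1*84 - 42 = 42, d_9 = (1772 - 42^2)/1 = 8/1 = 8: (m_9, d_9) = (m_1, d_1) = (42, 8), so from here the quotients repeat a_1, ..., a_8; the period length is 8.
So sqrt(1772) = [42; (10, 1, 1, 20, 1, 1, 10, 84)] with period length k = 8.
k is even, so the fundamental solution of x^2 - 1772y^2 = 1 is (p_{k-1}, q_{k-1}) = (p_7, q_7); compute convergents through index 7.
Convergents (p_i = a_i*p_{i-1} + p_{i-2}, q_i = a_i*q_{i-1} + q_{i-2} with p_{-2}=0, p_{-1}=1, q_{-2}=1, q_{-1}=0):
  i=0: a_0=42, p_0 = 42*1 + 0 = 42, q_0 = 42*0 + 1 = 1.
  i=1: a_1=10, p_1 = 10*42 + 1 = 421, q_1 = 10*1 + 0 = 10.
  i=2: a_2=1, p_2 = 1*421 + 42 = 463, q_2 = 1*10 + 1 = 11.
  i=3: a_3=1, p_3 = 1*463 + 421 = 884, q_3 = 1*11 + 10 = 21.
  i=4: a_4=20, p_4 = 20*884 + 463 = 18143, q_4 = 20*21 + 11 = 431.
  i=5: a_5=1, p_5 = 1*18143 + 884 = 19027, q_5 = 1*431 + 21 = 452.
  i=6: a_6=1, p_6 = 1*19027 + 18143 = 37170, q_6 = 1*452 + 431 = 883.
  i=7: a_7=10, p_7 = 10*37170 + 19027 = 390727, q_7 = 10*883 + 452 = 9282.
Check: 390727^2 - 1772*9282^2 = 152667588529 - 152667588528 = 1, so (x, y) = (390727, 9282) solves the equation, and by the theorem it is the least positive solution.

(x, y) = (390727, 9282)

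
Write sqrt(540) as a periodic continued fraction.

Write x_i = (sqrt(540) + m_i)/d_i with (m_0, d_0) = (0, 1). a_0 = floor(sqrt(540)) = 23, since 23^2 = 529 <= 540 < 576 = 24^2.
Iterate m_{i+1} = d_i*a_i - m_i, d_{i+1} = (540 - m_{i+1}^2)/d_i, a_{i+1} = floor((a_0 + m_{i+1})/d_{i+1}):
  m_1 = 1*23 - 0 = 23, d_1 = (540 - 23^2)/1 = 11/1 = 11, a_1 = floor((23 + 23)/11) = 4.
  m_2 = 11*4 - 23 = 21, d_2 = (540 - 21^2)/11 = 99/11 = 9, a_2 = floor((23 + 21)/9) = 4.
  m_3 = 9*4 - 21 = 15, d_3 = (540 - 15^2)/9 = 315/9 = 35, a_3 = floor((23 + 15)/35) = 1.
  m_4 = 35*1 - 15 = 20, d_4 = (540 - 20^2)/35 = 140/35 = 4, a_4 = floor((23 + 20)/4) = 10.
  m_5 = 4*10 - 20 = 20, d_5 = (540 - 20^2)/4 = 140/4 = 35, a_5 = floor((23 + 20)/35) = 1.
  m_6 = 35*1 - 20 = 15, d_6 = (540 - 15^2)/35 = 315/35 = 9, a_6 = floor((23 + 15)/9) = 4.
  m_7 = 9*4 - 15 = 21, d_7 = (540 - 21^2)/9 = 99/9 = 11, a_7 = floor((23 + 21)/11) = 4.
  m_8 = 11*4 - 21 = 23, d_8 = (540 - 23^2)/11 = 11/11 = 1, a_8 = floor((23 + 23)/1) = 46.
  m_9 = 1*46 - 23 = 23, d_9 = (540 - 23^2)/1 = 11/1 = 11: (m_9, d_9) = (m_1, d_1) = (23, 11), so from here the quotients repeat a_1, ..., a_8; the period length is 8.
Hence the expansion of sqrt(540) is a_0 = 23 followed by the repeating block 4, 4, 1, 10, 1, 4, 4, 46 (period 8).

[23; (4, 4, 1, 10, 1, 4, 4, 46)]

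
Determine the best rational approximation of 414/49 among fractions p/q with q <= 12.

Expand x = 414/49 as a continued fraction with the Euclidean algorithm:
  414 = 8*49 + 22, so a_0 = 8.
  49 = 2*22 + 5, so a_1 = 2.
  22 = 4*5 + 2, so a_2 = 4.
  5 = 2*2 + 1, so a_3 = 2.
  2 = 2*1 + 0, so a_4 = 2.
so x = [8; 2, 4, 2, 2].
Convergents (p_i = a_i*p_{i-1} + p_{i-2}, q_i = a_i*q_{i-1} + q_{i-2} with p_{-2}=0, p_{-1}=1, q_{-2}=1, q_{-1}=0), until the denominator exceeds 12:
  i=0: a_0=8, p_0 = 8*1 + 0 = 8, q_0 = 8*0 + 1 = 1.
  i=1: a_1=2, p_1 = 2*8 + 1 = 17, q_1 = 2*1 + 0 = 2.
  i=2: a_2=4, p_2 = 4*17 + 8 = 76, q_2 = 4*2 + 1 = 9.
  i=3: a_3=2, p_3 = 2*76 + 17 = 169, q_3 = 2*9 + 2 = 20.
q_3 = 20 > 12, so the last convergent with denominator <= 12 is p_2/q_2 = 76/9.
The closest fraction with denominator <= 12 is either p_2/q_2 or the intermediate fraction (k*p_2 + p_1)/(k*q_2 + q_1) with the largest k >= 1 whose denominator stays <= 12; these approach x as k grows, and every other convergent or intermediate fraction in range is farther away.
Largest k: floor((12 - q_1)/q_2) = floor((12 - 2)/9) = 1.
That gives (1*76 + 17)/(1*9 + 2) = 93/11.
Compare the errors: |x - 76/9| = |414*9 - 76*49|/(49*9) = 2/441, and |x - 93/11| = |414*11 - 93*49|/(49*11) = 3/539.
Cross-multiplying, 2*539 = 1078 < 1323 = 3*441, so 2/441 is smaller: the convergent 76/9 is closer to x than 93/11.

76/9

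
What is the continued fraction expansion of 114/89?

[1; 3, 1, 1, 3, 1, 2]

Run the Euclidean algorithm on 114 and 89; the successive quotients are the partial quotients a_0, a_1, ... (each step inverts the fractional part left over by the previous one):
  114 = 1*89 + 25, so a_0 = 1.
  89 = 3*25 + 14, so a_1 = 3.
  25 = 1*14 + 11, so a_2 = 1.
  14 = 1*11 + 3, so a_3 = 1.
  11 = 3*3 + 2, so a_4 = 3.
  3 = 1*2 + 1, so a_5 = 1.
  2 = 2*1 + 0, so a_6 = 2.
The remainder reaches 0 after 7 divisions, so the expansion has 7 partial quotients, read off in order.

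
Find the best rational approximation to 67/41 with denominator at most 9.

13/8

Expand x = 67/41 as a continued fraction with the Euclidean algorithm:
  67 = 1*41 + 26, so a_0 = 1.
  41 = 1*26 + 15, so a_1 = 1.
  26 = 1*15 + 11, so a_2 = 1.
  15 = 1*11 + 4, so a_3 = 1.
  11 = 2*4 + 3, so a_4 = 2.
  4 = 1*3 + 1, so a_5 = 1.
  3 = 3*1 + 0, so a_6 = 3.
so x = [1; 1, 1, 1, 2, 1, 3].
Convergents (p_i = a_i*p_{i-1} + p_{i-2}, q_i = a_i*q_{i-1} + q_{i-2} with p_{-2}=0, p_{-1}=1, q_{-2}=1, q_{-1}=0), until the denominator exceeds 9:
  i=0: a_0=1, p_0 = 1*1 + 0 = 1, q_0 = 1*0 + 1 = 1.
  i=1: a_1=1, p_1 = 1*1 + 1 = 2, q_1 = 1*1 + 0 = 1.
  i=2: a_2=1, p_2 = 1*2 + 1 = 3, q_2 = 1*1 + 1 = 2.
  i=3: a_3=1, p_3 = 1*3 + 2 = 5, q_3 = 1*2 + 1 = 3.
  i=4: a_4=2, p_4 = 2*5 + 3 = 13, q_4 = 2*3 + 2 = 8.
  i=5: a_5=1, p_5 = 1*13 + 5 = 18, q_5 = 1*8 + 3 = 11.
q_5 = 11 > 9, so the last convergent with denominator <= 9 is p_4/q_4 = 13/8.
The closest fraction with denominator <= 9 is either p_4/q_4 or the intermediate fraction (k*p_4 + p_3)/(k*q_4 + q_3) with the largest k >= 1 whose denominator stays <= 9; these approach x as k grows, and every other convergent or intermediate fraction in range is farther away.
Largest k: floor((9 - q_3)/q_4) = floor((9 - 3)/8) = 0.
Since k = 0, no intermediate fraction beyond p_4/q_4 has denominator <= 9, so the convergent 13/8 is the closest (its error is |67*8 - 13*41|/(41*8) = 3/328).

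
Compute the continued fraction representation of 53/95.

[0; 1, 1, 3, 1, 4, 2]

Run the Euclidean algorithm on 53 and 95; the successive quotients are the partial quotients a_0, a_1, ... (each step inverts the fractional part left over by the previous one):
  53 = 0*95 + 53, so a_0 = 0.
  95 = 1*53 + 42, so a_1 = 1.
  53 = 1*42 + 11, so a_2 = 1.
  42 = 3*11 + 9, so a_3 = 3.
  11 = 1*9 + 2, so a_4 = 1.
  9 = 4*2 + 1, so a_5 = 4.
  2 = 2*1 + 0, so a_6 = 2.
The remainder reaches 0 after 7 divisions, so the expansion has 7 partial quotients, read off in order.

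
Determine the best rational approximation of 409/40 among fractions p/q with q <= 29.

225/22

Expand x = 409/40 as a continued fraction with the Euclidean algorithm:
  409 = 10*40 + 9, so a_0 = 10.
  40 = 4*9 + 4, so a_1 = 4.
  9 = 2*4 + 1, so a_2 = 2.
  4 = 4*1 + 0, so a_3 = 4.
so x = [10; 4, 2, 4].
Convergents (p_i = a_i*p_{i-1} + p_{i-2}, q_i = a_i*q_{i-1} + q_{i-2} with p_{-2}=0, p_{-1}=1, q_{-2}=1, q_{-1}=0), until the denominator exceeds 29:
  i=0: a_0=10, p_0 = 10*1 + 0 = 10, q_0 = 10*0 + 1 = 1.
  i=1: a_1=4, p_1 = 4*10 + 1 = 41, q_1 = 4*1 + 0 = 4.
  i=2: a_2=2, p_2 = 2*41 + 10 = 92, q_2 = 2*4 + 1 = 9.
  i=3: a_3=4, p_3 = 4*92 + 41 = 409, q_3 = 4*9 + 4 = 40.
q_3 = 40 > 29, so the last convergent with denominator <= 29 is p_2/q_2 = 92/9.
The closest fraction with denominator <= 29 is either p_2/q_2 or the intermediate fraction (k*p_2 + p_1)/(k*q_2 + q_1) with the largest k >= 1 whose denominator stays <= 29; these approach x as k grows, and every other convergent or intermediate fraction in range is farther away.
Largest k: floor((29 - q_1)/q_2) = floor((29 - 4)/9) = 2.
That gives (2*92 + 41)/(2*9 + 4) = 225/22.
Compare the errors: |x - 92/9| = |409*9 - 92*40|/(40*9) = 1/360, and |x - 225/22| = |409*22 - 225*40|/(40*22) = 2/880.
Cross-multiplying, 2*360 = 720 < 880 = 1*880, so 2/880 is smaller: the intermediate fraction 225/22 is closer to x than 92/9.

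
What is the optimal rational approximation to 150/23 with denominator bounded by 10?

Expand x = 150/23 as a continued fraction with the Euclidean algorithm:
  150 = 6*23 + 12, so a_0 = 6.
  23 = 1*12 + 11, so a_1 = 1.
  12 = 1*11 + 1, so a_2 = 1.
  11 = 11*1 + 0, so a_3 = 11.
so x = [6; 1, 1, 11].
Convergents (p_i = a_i*p_{i-1} + p_{i-2}, q_i = a_i*q_{i-1} + q_{i-2} with p_{-2}=0, p_{-1}=1, q_{-2}=1, q_{-1}=0), until the denominator exceeds 10:
  i=0: a_0=6, p_0 = 6*1 + 0 = 6, q_0 = 6*0 + 1 = 1.
  i=1: a_1=1, p_1 = 1*6 + 1 = 7, q_1 = 1*1 + 0 = 1.
  i=2: a_2=1, p_2 = 1*7 + 6 = 13, q_2 = 1*1 + 1 = 2.
  i=3: a_3=11, p_3 = 11*13 + 7 = 150, q_3 = 11*2 + 1 = 23.
q_3 = 23 > 10, so the last convergent with denominator <= 10 is p_2/q_2 = 13/2.
The closest fraction with denominator <= 10 is either p_2/q_2 or the intermediate fraction (k*p_2 + p_1)/(k*q_2 + q_1) with the largest k >= 1 whose denominator stays <= 10; these approach x as k grows, and every other convergent or intermediate fraction in range is farther away.
Largest k: floor((10 - q_1)/q_2) = floor((10 - 1)/2) = 4.
That gives (4*13 + 7)/(4*2 + 1) = 59/9.
Compare the errors: |x - 13/2| = |150*2 - 13*23|/(23*2) = 1/46, and |x - 59/9| = |150*9 - 59*23|/(23*9) = 7/207.
Cross-multiplying, 1*207 = 207 < 322 = 7*46, so 1/46 is smaller: the convergent 13/2 is closer to x than 59/9.

13/2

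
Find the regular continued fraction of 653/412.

Run the Euclidean algorithm on 653 and 412; the successive quotients are the partial quotients a_0, a_1, ... (each step inverts the fractional part left over by the previous one):
  653 = 1*412 + 241, so a_0 = 1.
  412 = 1*241 + 171, so a_1 = 1.
  241 = 1*171 + 70, so a_2 = 1.
  171 = 2*70 + 31, so a_3 = 2.
  70 = 2*31 + 8, so a_4 = 2.
  31 = 3*8 + 7, so a_5 = 3.
  8 = 1*7 + 1, so a_6 = 1.
  7 = 7*1 + 0, so a_7 = 7.
The remainder reaches 0 after 8 divisions, so the expansion has 8 partial quotients, read off in order.

[1; 1, 1, 2, 2, 3, 1, 7]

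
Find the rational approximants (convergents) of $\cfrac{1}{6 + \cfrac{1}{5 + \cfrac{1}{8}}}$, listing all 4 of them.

0/1, 1/6, 5/31, 41/254

Using the convergent recurrence p_i = a_i*p_{i-1} + p_{i-2}, q_i = a_i*q_{i-1} + q_{i-2} with p_{-2}=0, p_{-1}=1, q_{-2}=1, q_{-1}=0:
  i=0: a_0=0, p_0 = 0*1 + 0 = 0, q_0 = 0*0 + 1 = 1.
  i=1: a_1=6, p_1 = 6*0 + 1 = 1, q_1 = 6*1 + 0 = 6.
  i=2: a_2=5, p_2 = 5*1 + 0 = 5, q_2 = 5*6 + 1 = 31.
  i=3: a_3=8, p_3 = 8*5 + 1 = 41, q_3 = 8*31 + 6 = 254.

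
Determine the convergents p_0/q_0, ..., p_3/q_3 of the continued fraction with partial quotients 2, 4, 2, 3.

Using the convergent recurrence p_i = a_i*p_{i-1} + p_{i-2}, q_i = a_i*q_{i-1} + q_{i-2} with p_{-2}=0, p_{-1}=1, q_{-2}=1, q_{-1}=0:
  i=0: a_0=2, p_0 = 2*1 + 0 = 2, q_0 = 2*0 + 1 = 1.
  i=1: a_1=4, p_1 = 4*2 + 1 = 9, q_1 = 4*1 + 0 = 4.
  i=2: a_2=2, p_2 = 2*9 + 2 = 20, q_2 = 2*4 + 1 = 9.
  i=3: a_3=3, p_3 = 3*20 + 9 = 69, q_3 = 3*9 + 4 = 31.

2/1, 9/4, 20/9, 69/31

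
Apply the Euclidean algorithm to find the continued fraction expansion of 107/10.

[10; 1, 2, 3]

Run the Euclidean algorithm on 107 and 10; the successive quotients are the partial quotients a_0, a_1, ... (each step inverts the fractional part left over by the previous one):
  107 = 10*10 + 7, so a_0 = 10.
  10 = 1*7 + 3, so a_1 = 1.
  7 = 2*3 + 1, so a_2 = 2.
  3 = 3*1 + 0, so a_3 = 3.
The remainder reaches 0 after 4 divisions, so the expansion has 4 partial quotients, read off in order.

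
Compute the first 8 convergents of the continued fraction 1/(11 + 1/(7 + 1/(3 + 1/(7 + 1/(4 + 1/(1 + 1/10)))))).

Using the convergent recurrence p_i = a_i*p_{i-1} + p_{i-2}, q_i = a_i*q_{i-1} + q_{i-2} with p_{-2}=0, p_{-1}=1, q_{-2}=1, q_{-1}=0:
  i=0: a_0=0, p_0 = 0*1 + 0 = 0, q_0 = 0*0 + 1 = 1.
  i=1: a_1=11, p_1 = 11*0 + 1 = 1, q_1 = 11*1 + 0 = 11.
  i=2: a_2=7, p_2 = 7*1 + 0 = 7, q_2 = 7*11 + 1 = 78.
  i=3: a_3=3, p_3 = 3*7 + 1 = 22, q_3 = 3*78 + 11 = 245.
  i=4: a_4=7, p_4 = 7*22 + 7 = 161, q_4 = 7*245 + 78 = 1793.
  i=5: a_5=4, p_5 = 4*161 + 22 = 666, q_5 = 4*1793 + 245 = 7417.
  i=6: a_6=1, p_6 = 1*666 + 161 = 827, q_6 = 1*7417 + 1793 = 9210.
  i=7: a_7=10, p_7 = 10*827 + 666 = 8936, q_7 = 10*9210 + 7417 = 99517.

0/1, 1/11, 7/78, 22/245, 161/1793, 666/7417, 827/9210, 8936/99517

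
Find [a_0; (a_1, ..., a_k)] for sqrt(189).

Write x_i = (sqrt(189) + m_i)/d_i with (m_0, d_0) = (0, 1). a_0 = floor(sqrt(189)) = 13, since 13^2 = 169 <= 189 < 196 = 14^2.
Iterate m_{i+1} = d_i*a_i - m_i, d_{i+1} = (189 - m_{i+1}^2)/d_i, a_{i+1} = floor((a_0 + m_{i+1})/d_{i+1}):
  m_1 = 1*13 - 0 = 13, d_1 = (189 - 13^2)/1 = 20/1 = 20, a_1 = floor((13 + 13)/20) = 1.
  m_2 = 20*1 - 13 = 7, d_2 = (189 - 7^2)/20 = 140/20 = 7, a_2 = floor((13 + 7)/7) = 2.
  m_3 = 7*2 - 7 = 7, d_3 = (189 - 7^2)/7 = 140/7 = 20, a_3 = floor((13 + 7)/20) = 1.
  m_4 = 20*1 - 7 = 13, d_4 = (189 - 13^2)/20 = 20/20 = 1, a_4 = floor((13 + 13)/1) = 26.
  m_5 = 1*26 - 13 = 13, d_5 = (189 - 13^2)/1 = 20/1 = 20: (m_5, d_5) = (m_1, d_1) = (13, 20), so from here the quotients repeat a_1, ..., a_4; the period length is 4.
Hence the expansion of sqrt(189) is a_0 = 13 followed by the repeating block 1, 2, 1, 26 (period 4).

[13; (1, 2, 1, 26)]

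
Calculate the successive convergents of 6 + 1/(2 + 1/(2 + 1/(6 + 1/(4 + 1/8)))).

Using the convergent recurrence p_i = a_i*p_{i-1} + p_{i-2}, q_i = a_i*q_{i-1} + q_{i-2} with p_{-2}=0, p_{-1}=1, q_{-2}=1, q_{-1}=0:
  i=0: a_0=6, p_0 = 6*1 + 0 = 6, q_0 = 6*0 + 1 = 1.
  i=1: a_1=2, p_1 = 2*6 + 1 = 13, q_1 = 2*1 + 0 = 2.
  i=2: a_2=2, p_2 = 2*13 + 6 = 32, q_2 = 2*2 + 1 = 5.
  i=3: a_3=6, p_3 = 6*32 + 13 = 205, q_3 = 6*5 + 2 = 32.
  i=4: a_4=4, p_4 = 4*205 + 32 = 852, q_4 = 4*32 + 5 = 133.
  i=5: a_5=8, p_5 = 8*852 + 205 = 7021, q_5 = 8*133 + 32 = 1096.

6/1, 13/2, 32/5, 205/32, 852/133, 7021/1096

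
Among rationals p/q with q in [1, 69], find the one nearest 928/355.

149/57

Expand x = 928/355 as a continued fraction with the Euclidean algorithm:
  928 = 2*355 + 218, so a_0 = 2.
  355 = 1*218 + 137, so a_1 = 1.
  218 = 1*137 + 81, so a_2 = 1.
  137 = 1*81 + 56, so a_3 = 1.
  81 = 1*56 + 25, so a_4 = 1.
  56 = 2*25 + 6, so a_5 = 2.
  25 = 4*6 + 1, so a_6 = 4.
  6 = 6*1 + 0, so a_7 = 6.
so x = [2; 1, 1, 1, 1, 2, 4, 6].
Convergents (p_i = a_i*p_{i-1} + p_{i-2}, q_i = a_i*q_{i-1} + q_{i-2} with p_{-2}=0, p_{-1}=1, q_{-2}=1, q_{-1}=0), until the denominator exceeds 69:
  i=0: a_0=2, p_0 = 2*1 + 0 = 2, q_0 = 2*0 + 1 = 1.
  i=1: a_1=1, p_1 = 1*2 + 1 = 3, q_1 = 1*1 + 0 = 1.
  i=2: a_2=1, p_2 = 1*3 + 2 = 5, q_2 = 1*1 + 1 = 2.
  i=3: a_3=1, p_3 = 1*5 + 3 = 8, q_3 = 1*2 + 1 = 3.
  i=4: a_4=1, p_4 = 1*8 + 5 = 13, q_4 = 1*3 + 2 = 5.
  i=5: a_5=2, p_5 = 2*13 + 8 = 34, q_5 = 2*5 + 3 = 13.
  i=6: a_6=4, p_6 = 4*34 + 13 = 149, q_6 = 4*13 + 5 = 57.
  i=7: a_7=6, p_7 = 6*149 + 34 = 928, q_7 = 6*57 + 13 = 355.
q_7 = 355 > 69, so the last convergent with denominator <= 69 is p_6/q_6 = 149/57.
The closest fraction with denominator <= 69 is either p_6/q_6 or the intermediate fraction (k*p_6 + p_5)/(k*q_6 + q_5) with the largest k >= 1 whose denominator stays <= 69; these approach x as k grows, and every other convergent or intermediate fraction in range is farther away.
Largest k: floor((69 - q_5)/q_6) = floor((69 - 13)/57) = 0.
Since k = 0, no intermediate fraction beyond p_6/q_6 has denominator <= 69, so the convergent 149/57 is the closest (its error is |928*57 - 149*355|/(355*57) = 1/20235).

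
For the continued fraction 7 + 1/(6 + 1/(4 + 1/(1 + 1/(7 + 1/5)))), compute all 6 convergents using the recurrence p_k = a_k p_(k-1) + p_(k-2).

7/1, 43/6, 179/25, 222/31, 1733/242, 8887/1241

Using the convergent recurrence p_i = a_i*p_{i-1} + p_{i-2}, q_i = a_i*q_{i-1} + q_{i-2} with p_{-2}=0, p_{-1}=1, q_{-2}=1, q_{-1}=0:
  i=0: a_0=7, p_0 = 7*1 + 0 = 7, q_0 = 7*0 + 1 = 1.
  i=1: a_1=6, p_1 = 6*7 + 1 = 43, q_1 = 6*1 + 0 = 6.
  i=2: a_2=4, p_2 = 4*43 + 7 = 179, q_2 = 4*6 + 1 = 25.
  i=3: a_3=1, p_3 = 1*179 + 43 = 222, q_3 = 1*25 + 6 = 31.
  i=4: a_4=7, p_4 = 7*222 + 179 = 1733, q_4 = 7*31 + 25 = 242.
  i=5: a_5=5, p_5 = 5*1733 + 222 = 8887, q_5 = 5*242 + 31 = 1241.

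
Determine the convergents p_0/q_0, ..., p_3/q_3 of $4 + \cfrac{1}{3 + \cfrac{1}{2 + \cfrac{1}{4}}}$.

4/1, 13/3, 30/7, 133/31

Using the convergent recurrence p_i = a_i*p_{i-1} + p_{i-2}, q_i = a_i*q_{i-1} + q_{i-2} with p_{-2}=0, p_{-1}=1, q_{-2}=1, q_{-1}=0:
  i=0: a_0=4, p_0 = 4*1 + 0 = 4, q_0 = 4*0 + 1 = 1.
  i=1: a_1=3, p_1 = 3*4 + 1 = 13, q_1 = 3*1 + 0 = 3.
  i=2: a_2=2, p_2 = 2*13 + 4 = 30, q_2 = 2*3 + 1 = 7.
  i=3: a_3=4, p_3 = 4*30 + 13 = 133, q_3 = 4*7 + 3 = 31.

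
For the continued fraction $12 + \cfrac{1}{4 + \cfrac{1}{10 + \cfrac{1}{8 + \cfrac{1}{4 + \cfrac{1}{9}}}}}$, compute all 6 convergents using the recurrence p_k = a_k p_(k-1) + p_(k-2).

12/1, 49/4, 502/41, 4065/332, 16762/1369, 154923/12653

Using the convergent recurrence p_i = a_i*p_{i-1} + p_{i-2}, q_i = a_i*q_{i-1} + q_{i-2} with p_{-2}=0, p_{-1}=1, q_{-2}=1, q_{-1}=0:
  i=0: a_0=12, p_0 = 12*1 + 0 = 12, q_0 = 12*0 + 1 = 1.
  i=1: a_1=4, p_1 = 4*12 + 1 = 49, q_1 = 4*1 + 0 = 4.
  i=2: a_2=10, p_2 = 10*49 + 12 = 502, q_2 = 10*4 + 1 = 41.
  i=3: a_3=8, p_3 = 8*502 + 49 = 4065, q_3 = 8*41 + 4 = 332.
  i=4: a_4=4, p_4 = 4*4065 + 502 = 16762, q_4 = 4*332 + 41 = 1369.
  i=5: a_5=9, p_5 = 9*16762 + 4065 = 154923, q_5 = 9*1369 + 332 = 12653.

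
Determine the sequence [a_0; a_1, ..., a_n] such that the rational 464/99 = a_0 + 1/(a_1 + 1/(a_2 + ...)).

[4; 1, 2, 5, 6]

Run the Euclidean algorithm on 464 and 99; the successive quotients are the partial quotients a_0, a_1, ... (each step inverts the fractional part left over by the previous one):
  464 = 4*99 + 68, so a_0 = 4.
  99 = 1*68 + 31, so a_1 = 1.
  68 = 2*31 + 6, so a_2 = 2.
  31 = 5*6 + 1, so a_3 = 5.
  6 = 6*1 + 0, so a_4 = 6.
The remainder reaches 0 after 5 divisions, so the expansion has 5 partial quotients, read off in order.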